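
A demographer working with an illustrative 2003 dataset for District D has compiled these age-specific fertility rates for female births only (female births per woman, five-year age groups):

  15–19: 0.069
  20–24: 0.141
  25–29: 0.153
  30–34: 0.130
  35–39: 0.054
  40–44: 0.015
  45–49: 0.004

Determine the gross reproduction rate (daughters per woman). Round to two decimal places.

2.83

Sum of female ASFRs = 0.069 + 0.141 + 0.153 + 0.130 + 0.054 + 0.015 + 0.004 = 0.566
GRR = 5 × 0.566 = 2.83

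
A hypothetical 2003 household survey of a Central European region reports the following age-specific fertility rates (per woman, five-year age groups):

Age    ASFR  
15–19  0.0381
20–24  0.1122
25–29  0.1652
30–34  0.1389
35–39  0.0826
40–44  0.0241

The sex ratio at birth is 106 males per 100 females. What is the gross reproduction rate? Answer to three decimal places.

1.362

Proportion female at birth = 100 / (100 + 106) = 0.48544.
Sum of ASFRs = 0.0381 + 0.1122 + 0.1652 + 0.1389 + 0.0826 + 0.0241 = 0.5611
TFR = 5 × 0.5611 = 2.8055
GRR = 0.48544 × 2.8055 = 1.36190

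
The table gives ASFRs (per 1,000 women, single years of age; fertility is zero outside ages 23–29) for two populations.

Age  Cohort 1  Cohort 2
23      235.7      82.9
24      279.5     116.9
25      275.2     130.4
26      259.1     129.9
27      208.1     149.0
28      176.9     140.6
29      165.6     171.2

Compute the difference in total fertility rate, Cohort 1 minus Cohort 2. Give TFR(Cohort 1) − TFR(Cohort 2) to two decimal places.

Cohort 1:
  Sum of ASFRs = 235.7 + 279.5 + 275.2 + 259.1 + 208.1 + 176.9 + 165.6 = 1600.1
  TFR = 1600.1 / 1000 = 1.6001
Cohort 2:
  Sum of ASFRs = 82.9 + 116.9 + 130.4 + 129.9 + 149.0 + 140.6 + 171.2 = 920.9
  TFR = 920.9 / 1000 = 0.9209
Difference = 1.6001 − 0.9209 = 0.6792

0.68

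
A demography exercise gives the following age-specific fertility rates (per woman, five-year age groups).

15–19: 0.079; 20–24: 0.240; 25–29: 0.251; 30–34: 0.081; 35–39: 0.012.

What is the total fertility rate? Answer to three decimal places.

Sum of ASFRs = 0.079 + 0.240 + 0.251 + 0.081 + 0.012 = 0.663
TFR = 5 × 0.663 = 3.315

3.315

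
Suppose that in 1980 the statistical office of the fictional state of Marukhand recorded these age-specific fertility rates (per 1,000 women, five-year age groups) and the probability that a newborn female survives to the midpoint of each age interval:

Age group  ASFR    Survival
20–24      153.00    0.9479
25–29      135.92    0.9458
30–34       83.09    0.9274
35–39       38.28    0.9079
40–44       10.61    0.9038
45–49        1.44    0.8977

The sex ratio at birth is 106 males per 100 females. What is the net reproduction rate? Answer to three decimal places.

0.962

Proportion female at birth = 100 / (100 + 106) = 0.48544.
Weighting each age-specific rate by interval width and survival:
  20–24: 5 × 153.00/1000 × 0.9479 = 0.72514
  25–29: 5 × 135.92/1000 × 0.9458 = 0.64277
  30–34: 5 × 83.09/1000 × 0.9274 = 0.38529
  35–39: 5 × 38.28/1000 × 0.9079 = 0.17377
  40–44: 5 × 10.61/1000 × 0.9038 = 0.04795
  45–49: 5 × 1.44/1000 × 0.8977 = 0.00646
Sum = 1.98138
NRR = 0.48544 × 1.98138 = 0.96184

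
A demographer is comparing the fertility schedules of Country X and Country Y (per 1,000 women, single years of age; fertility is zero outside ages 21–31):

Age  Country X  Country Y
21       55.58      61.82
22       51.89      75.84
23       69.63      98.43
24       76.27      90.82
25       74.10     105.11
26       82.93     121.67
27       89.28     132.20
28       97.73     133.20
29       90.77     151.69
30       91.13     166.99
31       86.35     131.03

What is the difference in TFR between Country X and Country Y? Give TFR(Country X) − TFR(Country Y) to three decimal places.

Country X:
  Sum of ASFRs = 55.58 + 51.89 + 69.63 + 76.27 + 74.10 + 82.93 + 89.28 + 97.73 + 90.77 + 91.13 + 86.35 = 865.66
  TFR = 865.66 / 1000 = 0.86566
Country Y:
  Sum of ASFRs = 61.82 + 75.84 + 98.43 + 90.82 + 105.11 + 121.67 + 132.20 + 133.20 + 151.69 + 166.99 + 131.03 = 1268.80
  TFR = 1268.80 / 1000 = 1.2688
Difference = 0.86566 − 1.2688 = -0.40314

-0.403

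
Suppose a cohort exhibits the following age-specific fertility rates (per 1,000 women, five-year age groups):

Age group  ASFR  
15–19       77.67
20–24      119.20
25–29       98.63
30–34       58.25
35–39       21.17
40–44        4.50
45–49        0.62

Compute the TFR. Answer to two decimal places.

1.90

Sum of ASFRs = 77.67 + 119.20 + 98.63 + 58.25 + 21.17 + 4.50 + 0.62 = 380.04
TFR = 5 × 380.04 / 1000 = 1.9002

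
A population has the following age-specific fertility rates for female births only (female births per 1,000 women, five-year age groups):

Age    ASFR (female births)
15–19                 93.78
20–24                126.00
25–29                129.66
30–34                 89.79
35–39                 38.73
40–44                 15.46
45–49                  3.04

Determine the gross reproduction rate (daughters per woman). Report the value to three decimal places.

2.482

Sum of female ASFRs = 93.78 + 126.00 + 129.66 + 89.79 + 38.73 + 15.46 + 3.04 = 496.46
GRR = 5 × 496.46 / 1000 = 2.4823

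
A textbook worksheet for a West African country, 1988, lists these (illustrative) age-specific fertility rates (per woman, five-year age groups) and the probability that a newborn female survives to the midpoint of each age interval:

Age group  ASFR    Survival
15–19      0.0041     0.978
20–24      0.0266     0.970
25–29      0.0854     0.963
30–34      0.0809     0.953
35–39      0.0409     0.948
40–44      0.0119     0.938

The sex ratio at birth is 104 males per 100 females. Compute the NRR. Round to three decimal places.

Proportion female at birth = 100 / (100 + 104) = 0.49020.
Weighting each age-specific rate by interval width and survival:
  15–19: 5 × 0.0041 × 0.978 = 0.02005
  20–24: 5 × 0.0266 × 0.970 = 0.12901
  25–29: 5 × 0.0854 × 0.963 = 0.41120
  30–34: 5 × 0.0809 × 0.953 = 0.38549
  35–39: 5 × 0.0409 × 0.948 = 0.19387
  40–44: 5 × 0.0119 × 0.938 = 0.05581
Sum = 1.19543
NRR = 0.49020 × 1.19543 = 0.58600

0.586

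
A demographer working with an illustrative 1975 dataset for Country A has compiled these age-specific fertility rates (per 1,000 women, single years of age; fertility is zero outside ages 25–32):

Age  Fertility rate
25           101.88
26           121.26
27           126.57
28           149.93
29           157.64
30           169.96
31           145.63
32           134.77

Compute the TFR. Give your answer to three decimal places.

Sum of ASFRs = 101.88 + 121.26 + 126.57 + 149.93 + 157.64 + 169.96 + 145.63 + 134.77 = 1107.64
TFR = 1107.64 / 1000 = 1.10764

1.108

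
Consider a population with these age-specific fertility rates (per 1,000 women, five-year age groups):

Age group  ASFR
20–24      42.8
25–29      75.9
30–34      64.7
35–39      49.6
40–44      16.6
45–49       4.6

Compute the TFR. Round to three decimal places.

1.271

Sum of ASFRs = 42.8 + 75.9 + 64.7 + 49.6 + 16.6 + 4.6 = 254.2
TFR = 5 × 254.2 / 1000 = 1.271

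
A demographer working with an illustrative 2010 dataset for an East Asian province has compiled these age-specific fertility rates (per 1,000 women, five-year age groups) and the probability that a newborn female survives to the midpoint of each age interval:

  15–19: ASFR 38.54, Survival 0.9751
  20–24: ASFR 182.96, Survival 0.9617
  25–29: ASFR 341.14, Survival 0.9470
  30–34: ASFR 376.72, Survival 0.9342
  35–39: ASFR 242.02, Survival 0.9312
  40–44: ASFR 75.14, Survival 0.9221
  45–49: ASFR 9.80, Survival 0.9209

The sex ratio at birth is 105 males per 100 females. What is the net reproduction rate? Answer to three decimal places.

Proportion female at birth = 100 / (100 + 105) = 0.48780.
Each age group contributes 5 × ASFR × survival:
  15–19: 5 × 38.54/1000 × 0.9751 = 0.18790
  20–24: 5 × 182.96/1000 × 0.9617 = 0.87976
  25–29: 5 × 341.14/1000 × 0.9470 = 1.61530
  30–34: 5 × 376.72/1000 × 0.9342 = 1.75966
  35–39: 5 × 242.02/1000 × 0.9312 = 1.12685
  40–44: 5 × 75.14/1000 × 0.9221 = 0.34643
  45–49: 5 × 9.80/1000 × 0.9209 = 0.04512
Sum = 5.96102
NRR = 0.48780 × 5.96102 = 2.90779
NRR > 1, so each generation more than replaces itself.

2.908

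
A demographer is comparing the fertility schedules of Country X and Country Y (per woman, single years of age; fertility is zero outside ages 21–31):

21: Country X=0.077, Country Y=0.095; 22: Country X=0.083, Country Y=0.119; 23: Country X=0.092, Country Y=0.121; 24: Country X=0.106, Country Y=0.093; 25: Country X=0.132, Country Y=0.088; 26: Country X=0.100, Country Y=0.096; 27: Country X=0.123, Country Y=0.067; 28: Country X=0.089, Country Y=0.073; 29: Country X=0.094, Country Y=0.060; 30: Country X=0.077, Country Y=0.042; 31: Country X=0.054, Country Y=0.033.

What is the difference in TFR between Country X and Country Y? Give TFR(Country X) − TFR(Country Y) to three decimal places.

Country X:
  Sum of ASFRs = 0.077 + 0.083 + 0.092 + 0.106 + 0.132 + 0.100 + 0.123 + 0.089 + 0.094 + 0.077 + 0.054 = 1.027
  TFR = 1.027
Country Y:
  Sum of ASFRs = 0.095 + 0.119 + 0.121 + 0.093 + 0.088 + 0.096 + 0.067 + 0.073 + 0.060 + 0.042 + 0.033 = 0.887
  TFR = 0.887
Difference = 1.027 − 0.887 = 0.14

0.140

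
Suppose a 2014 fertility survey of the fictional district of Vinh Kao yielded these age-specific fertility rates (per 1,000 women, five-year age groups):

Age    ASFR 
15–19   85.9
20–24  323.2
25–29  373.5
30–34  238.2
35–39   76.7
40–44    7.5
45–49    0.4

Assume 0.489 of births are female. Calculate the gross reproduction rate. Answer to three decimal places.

Proportion female at birth = 0.489.
Sum of ASFRs = 85.9 + 323.2 + 373.5 + 238.2 + 76.7 + 7.5 + 0.4 = 1105.4
TFR = 5 × 1105.4 / 1000 = 5.527
GRR = 0.489 × 5.527 = 2.70270

2.703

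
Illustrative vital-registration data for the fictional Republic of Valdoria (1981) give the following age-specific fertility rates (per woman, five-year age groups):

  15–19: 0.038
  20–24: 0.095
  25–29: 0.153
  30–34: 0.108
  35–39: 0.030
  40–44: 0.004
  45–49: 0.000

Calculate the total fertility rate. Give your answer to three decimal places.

Sum of ASFRs = 0.038 + 0.095 + 0.153 + 0.108 + 0.030 + 0.004 + 0.000 = 0.428
TFR = 5 × 0.428 = 2.14

2.140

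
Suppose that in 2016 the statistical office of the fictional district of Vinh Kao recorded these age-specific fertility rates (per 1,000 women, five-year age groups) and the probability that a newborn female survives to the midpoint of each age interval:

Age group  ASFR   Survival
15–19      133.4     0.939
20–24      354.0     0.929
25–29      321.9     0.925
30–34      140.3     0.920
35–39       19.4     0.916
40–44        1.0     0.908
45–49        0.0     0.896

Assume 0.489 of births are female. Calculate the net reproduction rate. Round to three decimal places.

2.200

Proportion female at birth = 0.489.
Per-age-group product (5 × ASFR × survival probability):
  15–19: 5 × 133.4/1000 × 0.939 = 0.62631
  20–24: 5 × 354.0/1000 × 0.929 = 1.64433
  25–29: 5 × 321.9/1000 × 0.925 = 1.48879
  30–34: 5 × 140.3/1000 × 0.920 = 0.64538
  35–39: 5 × 19.4/1000 × 0.916 = 0.08885
  40–44: 5 × 1.0/1000 × 0.908 = 0.00454
  45–49: 5 × 0.0/1000 × 0.896 = 0.00000
Sum = 4.49820
NRR = 0.489 × 4.49820 = 2.19962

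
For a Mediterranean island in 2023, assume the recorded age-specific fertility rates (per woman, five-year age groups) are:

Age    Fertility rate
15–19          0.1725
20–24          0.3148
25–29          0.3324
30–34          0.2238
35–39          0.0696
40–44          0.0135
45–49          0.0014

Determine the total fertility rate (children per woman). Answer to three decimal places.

5.640

Sum of ASFRs = 0.1725 + 0.3148 + 0.3324 + 0.2238 + 0.0696 + 0.0135 + 0.0014 = 1.1280
TFR = 5 × 1.1280 = 5.64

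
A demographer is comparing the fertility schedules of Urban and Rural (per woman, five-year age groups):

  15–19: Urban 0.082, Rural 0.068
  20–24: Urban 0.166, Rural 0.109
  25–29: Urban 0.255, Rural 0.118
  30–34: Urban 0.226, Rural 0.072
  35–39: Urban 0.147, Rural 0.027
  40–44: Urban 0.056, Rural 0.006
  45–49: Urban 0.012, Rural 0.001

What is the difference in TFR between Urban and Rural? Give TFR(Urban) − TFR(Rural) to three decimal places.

2.715

Urban:
  Sum of ASFRs = 0.082 + 0.166 + 0.255 + 0.226 + 0.147 + 0.056 + 0.012 = 0.944
  TFR = 5 × 0.944 = 4.72
Rural:
  Sum of ASFRs = 0.068 + 0.109 + 0.118 + 0.072 + 0.027 + 0.006 + 0.001 = 0.401
  TFR = 5 × 0.401 = 2.005
Difference = 4.72 − 2.005 = 2.715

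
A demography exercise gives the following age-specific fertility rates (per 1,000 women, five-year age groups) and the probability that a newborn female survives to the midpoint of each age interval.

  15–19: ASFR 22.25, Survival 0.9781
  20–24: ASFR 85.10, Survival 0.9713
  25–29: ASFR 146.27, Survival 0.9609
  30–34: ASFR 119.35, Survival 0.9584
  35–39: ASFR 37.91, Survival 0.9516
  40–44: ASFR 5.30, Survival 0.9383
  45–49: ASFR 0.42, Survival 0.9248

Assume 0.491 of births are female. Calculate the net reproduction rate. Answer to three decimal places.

Proportion female at birth = 0.491.
Weighting each age-specific rate by interval width and survival:
  15–19: 5 × 22.25/1000 × 0.9781 = 0.10881
  20–24: 5 × 85.10/1000 × 0.9713 = 0.41329
  25–29: 5 × 146.27/1000 × 0.9609 = 0.70275
  30–34: 5 × 119.35/1000 × 0.9584 = 0.57193
  35–39: 5 × 37.91/1000 × 0.9516 = 0.18038
  40–44: 5 × 5.30/1000 × 0.9383 = 0.02486
  45–49: 5 × 0.42/1000 × 0.9248 = 0.00194
Sum = 2.00396
NRR = 0.491 × 2.00396 = 0.98394
With NRR below 1 the population is below replacement fertility.

0.984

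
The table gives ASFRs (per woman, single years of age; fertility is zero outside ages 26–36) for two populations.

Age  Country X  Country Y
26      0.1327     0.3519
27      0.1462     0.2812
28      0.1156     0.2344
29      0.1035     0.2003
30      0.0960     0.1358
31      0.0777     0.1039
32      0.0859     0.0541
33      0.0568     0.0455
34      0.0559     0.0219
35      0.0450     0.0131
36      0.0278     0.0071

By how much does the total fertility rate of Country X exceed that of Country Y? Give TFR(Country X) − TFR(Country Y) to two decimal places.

Country X:
  Sum of ASFRs = 0.1327 + 0.1462 + 0.1156 + 0.1035 + 0.0960 + 0.0777 + 0.0859 + 0.0568 + 0.0559 + 0.0450 + 0.0278 = 0.9431
  TFR = 0.9431
Country Y:
  Sum of ASFRs = 0.3519 + 0.2812 + 0.2344 + 0.2003 + 0.1358 + 0.1039 + 0.0541 + 0.0455 + 0.0219 + 0.0131 + 0.0071 = 1.4492
  TFR = 1.4492
Difference = 0.9431 − 1.4492 = -0.5061

-0.51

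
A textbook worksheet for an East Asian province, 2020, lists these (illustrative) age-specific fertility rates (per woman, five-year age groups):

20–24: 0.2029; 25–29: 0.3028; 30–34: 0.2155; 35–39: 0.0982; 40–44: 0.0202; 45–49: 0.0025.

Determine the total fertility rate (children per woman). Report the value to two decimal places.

Sum of ASFRs = 0.2029 + 0.3028 + 0.2155 + 0.0982 + 0.0202 + 0.0025 = 0.8421
TFR = 5 × 0.8421 = 4.2105

4.21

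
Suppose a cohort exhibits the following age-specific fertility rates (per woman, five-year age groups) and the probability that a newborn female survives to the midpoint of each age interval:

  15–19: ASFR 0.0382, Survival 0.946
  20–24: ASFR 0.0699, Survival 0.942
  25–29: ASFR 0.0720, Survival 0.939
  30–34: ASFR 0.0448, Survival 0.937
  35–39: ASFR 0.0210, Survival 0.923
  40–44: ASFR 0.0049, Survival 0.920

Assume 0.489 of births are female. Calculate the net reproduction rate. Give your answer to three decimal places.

0.576

Proportion female at birth = 0.489.
Weighting each age-specific rate by interval width and survival:
  15–19: 5 × 0.0382 × 0.946 = 0.18069
  20–24: 5 × 0.0699 × 0.942 = 0.32923
  25–29: 5 × 0.0720 × 0.939 = 0.33804
  30–34: 5 × 0.0448 × 0.937 = 0.20989
  35–39: 5 × 0.0210 × 0.923 = 0.09692
  40–44: 5 × 0.0049 × 0.920 = 0.02254
Sum = 1.17731
NRR = 0.489 × 1.17731 = 0.57570
An NRR under 1 implies long-run decline under these rates.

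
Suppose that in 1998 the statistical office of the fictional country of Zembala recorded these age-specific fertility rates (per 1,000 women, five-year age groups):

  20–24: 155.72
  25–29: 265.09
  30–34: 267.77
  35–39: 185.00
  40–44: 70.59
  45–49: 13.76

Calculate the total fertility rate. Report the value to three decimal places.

4.790

Sum of ASFRs = 155.72 + 265.09 + 267.77 + 185.00 + 70.59 + 13.76 = 957.93
TFR = 5 × 957.93 / 1000 = 4.78965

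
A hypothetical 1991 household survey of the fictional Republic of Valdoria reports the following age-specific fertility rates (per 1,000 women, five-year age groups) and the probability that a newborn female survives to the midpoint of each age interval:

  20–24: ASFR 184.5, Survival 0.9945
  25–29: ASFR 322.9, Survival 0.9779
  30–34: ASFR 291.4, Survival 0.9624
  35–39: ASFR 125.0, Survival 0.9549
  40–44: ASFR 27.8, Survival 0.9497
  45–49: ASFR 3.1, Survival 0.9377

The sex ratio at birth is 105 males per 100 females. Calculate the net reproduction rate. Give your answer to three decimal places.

2.264

Proportion female at birth = 100 / (100 + 105) = 0.48780.
Each age group contributes 5 × ASFR × survival:
  20–24: 5 × 184.5/1000 × 0.9945 = 0.91743
  25–29: 5 × 322.9/1000 × 0.9779 = 1.57882
  30–34: 5 × 291.4/1000 × 0.9624 = 1.40222
  35–39: 5 × 125.0/1000 × 0.9549 = 0.59681
  40–44: 5 × 27.8/1000 × 0.9497 = 0.13201
  45–49: 5 × 3.1/1000 × 0.9377 = 0.01453
Sum = 4.64182
NRR = 0.48780 × 4.64182 = 2.26428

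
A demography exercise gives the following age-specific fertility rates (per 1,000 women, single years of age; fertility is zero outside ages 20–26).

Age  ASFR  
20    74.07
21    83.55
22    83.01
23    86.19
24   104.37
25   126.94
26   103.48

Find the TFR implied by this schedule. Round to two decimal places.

0.66

Sum of ASFRs = 74.07 + 83.55 + 83.01 + 86.19 + 104.37 + 126.94 + 103.48 = 661.61
TFR = 661.61 / 1000 = 0.66161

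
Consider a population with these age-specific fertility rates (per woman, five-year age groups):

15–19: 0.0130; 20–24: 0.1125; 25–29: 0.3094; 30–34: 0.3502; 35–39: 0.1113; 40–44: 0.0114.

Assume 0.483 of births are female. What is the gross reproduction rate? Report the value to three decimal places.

2.192

Proportion female at birth = 0.483.
Sum of ASFRs = 0.0130 + 0.1125 + 0.3094 + 0.3502 + 0.1113 + 0.0114 = 0.9078
TFR = 5 × 0.9078 = 4.539
GRR = 0.483 × 4.539 = 2.19234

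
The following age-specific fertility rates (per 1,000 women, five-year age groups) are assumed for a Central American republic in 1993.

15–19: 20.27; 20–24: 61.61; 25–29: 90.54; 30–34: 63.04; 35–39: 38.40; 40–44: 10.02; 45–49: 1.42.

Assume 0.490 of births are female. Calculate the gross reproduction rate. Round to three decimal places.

Proportion female at birth = 0.490.
Sum of ASFRs = 20.27 + 61.61 + 90.54 + 63.04 + 38.40 + 10.02 + 1.42 = 285.30
TFR = 5 × 285.30 / 1000 = 1.4265
GRR = 0.490 × 1.4265 = 0.69899

0.699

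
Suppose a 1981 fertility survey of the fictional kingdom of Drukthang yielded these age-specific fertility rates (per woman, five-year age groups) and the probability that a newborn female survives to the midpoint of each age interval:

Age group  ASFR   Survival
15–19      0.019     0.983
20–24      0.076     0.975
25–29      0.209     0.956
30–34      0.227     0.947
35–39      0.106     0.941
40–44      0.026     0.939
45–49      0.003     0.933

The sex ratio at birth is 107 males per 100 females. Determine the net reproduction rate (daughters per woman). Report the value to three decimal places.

1.533

Proportion female at birth = 100 / (100 + 107) = 0.48309.
Survival-weighted fertility by age (5·fₓ·Sₓ):
  15–19: 5 × 0.019 × 0.983 = 0.09339
  20–24: 5 × 0.076 × 0.975 = 0.37050
  25–29: 5 × 0.209 × 0.956 = 0.99902
  30–34: 5 × 0.227 × 0.947 = 1.07485
  35–39: 5 × 0.106 × 0.941 = 0.49873
  40–44: 5 × 0.026 × 0.939 = 0.12207
  45–49: 5 × 0.003 × 0.933 = 0.01400
Sum = 3.17256
NRR = 0.48309 × 3.17256 = 1.53263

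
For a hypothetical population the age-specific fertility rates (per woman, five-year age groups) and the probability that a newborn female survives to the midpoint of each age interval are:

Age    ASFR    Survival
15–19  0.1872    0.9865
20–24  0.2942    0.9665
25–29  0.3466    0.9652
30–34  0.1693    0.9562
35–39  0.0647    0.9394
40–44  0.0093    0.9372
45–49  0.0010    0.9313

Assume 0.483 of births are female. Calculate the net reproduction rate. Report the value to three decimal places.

Proportion female at birth = 0.483.
Survival-weighted fertility by age (5·fₓ·Sₓ):
  15–19: 5 × 0.1872 × 0.9865 = 0.92336
  20–24: 5 × 0.2942 × 0.9665 = 1.42172
  25–29: 5 × 0.3466 × 0.9652 = 1.67269
  30–34: 5 × 0.1693 × 0.9562 = 0.80942
  35–39: 5 × 0.0647 × 0.9394 = 0.30390
  40–44: 5 × 0.0093 × 0.9372 = 0.04358
  45–49: 5 × 0.0010 × 0.9313 = 0.00466
Sum = 5.17933
NRR = 0.483 × 5.17933 = 2.50162

2.502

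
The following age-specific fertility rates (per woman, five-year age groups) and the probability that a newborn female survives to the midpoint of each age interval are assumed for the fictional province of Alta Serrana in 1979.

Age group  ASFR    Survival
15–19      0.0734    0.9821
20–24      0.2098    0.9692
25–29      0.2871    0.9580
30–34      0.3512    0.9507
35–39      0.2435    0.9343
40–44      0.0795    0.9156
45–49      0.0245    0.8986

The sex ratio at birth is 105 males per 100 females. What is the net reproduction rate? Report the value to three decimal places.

Proportion female at birth = 100 / (100 + 105) = 0.48780.
Per-age-group product (5 × ASFR × survival probability):
  15–19: 5 × 0.0734 × 0.9821 = 0.36043
  20–24: 5 × 0.2098 × 0.9692 = 1.01669
  25–29: 5 × 0.2871 × 0.9580 = 1.37521
  30–34: 5 × 0.3512 × 0.9507 = 1.66943
  35–39: 5 × 0.2435 × 0.9343 = 1.13751
  40–44: 5 × 0.0795 × 0.9156 = 0.36395
  45–49: 5 × 0.0245 × 0.8986 = 0.11008
Sum = 6.03330
NRR = 0.48780 × 6.03330 = 2.94304
NRR > 1, so each generation more than replaces itself.

2.943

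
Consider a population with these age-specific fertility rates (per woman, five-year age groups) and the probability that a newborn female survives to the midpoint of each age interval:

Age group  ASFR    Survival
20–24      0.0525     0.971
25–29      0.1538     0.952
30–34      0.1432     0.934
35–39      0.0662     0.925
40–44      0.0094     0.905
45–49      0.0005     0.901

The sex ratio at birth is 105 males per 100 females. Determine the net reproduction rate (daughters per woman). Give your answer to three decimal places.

0.979

Proportion female at birth = 100 / (100 + 105) = 0.48780.
Survival-weighted fertility by age (5·fₓ·Sₓ):
  20–24: 5 × 0.0525 × 0.971 = 0.25489
  25–29: 5 × 0.1538 × 0.952 = 0.73209
  30–34: 5 × 0.1432 × 0.934 = 0.66874
  35–39: 5 × 0.0662 × 0.925 = 0.30618
  40–44: 5 × 0.0094 × 0.905 = 0.04254
  45–49: 5 × 0.0005 × 0.901 = 0.00225
Sum = 2.00669
NRR = 0.48780 × 2.00669 = 0.97886
NRR < 1, so the cohort does not fully replace itself.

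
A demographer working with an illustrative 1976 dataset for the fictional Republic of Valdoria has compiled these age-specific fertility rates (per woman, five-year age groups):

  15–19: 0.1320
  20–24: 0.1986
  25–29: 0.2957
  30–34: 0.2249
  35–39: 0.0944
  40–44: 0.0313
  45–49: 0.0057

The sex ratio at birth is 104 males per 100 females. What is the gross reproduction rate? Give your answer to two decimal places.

2.41

Proportion female at birth = 100 / (100 + 104) = 0.49020.
Sum of ASFRs = 0.1320 + 0.1986 + 0.2957 + 0.2249 + 0.0944 + 0.0313 + 0.0057 = 0.9826
TFR = 5 × 0.9826 = 4.913
GRR = 0.49020 × 4.913 = 2.40835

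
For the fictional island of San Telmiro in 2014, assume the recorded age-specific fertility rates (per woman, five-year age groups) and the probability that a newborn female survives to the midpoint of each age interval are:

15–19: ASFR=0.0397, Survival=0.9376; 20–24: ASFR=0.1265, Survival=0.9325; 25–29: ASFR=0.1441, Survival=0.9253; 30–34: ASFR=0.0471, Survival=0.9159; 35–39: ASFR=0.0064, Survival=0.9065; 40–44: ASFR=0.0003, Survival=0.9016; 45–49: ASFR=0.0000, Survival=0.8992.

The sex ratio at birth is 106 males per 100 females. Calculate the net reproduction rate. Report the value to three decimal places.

0.820

Proportion female at birth = 100 / (100 + 106) = 0.48544.
Weighting each age-specific rate by interval width and survival:
  15–19: 5 × 0.0397 × 0.9376 = 0.18611
  20–24: 5 × 0.1265 × 0.9325 = 0.58981
  25–29: 5 × 0.1441 × 0.9253 = 0.66668
  30–34: 5 × 0.0471 × 0.9159 = 0.21569
  35–39: 5 × 0.0064 × 0.9065 = 0.02901
  40–44: 5 × 0.0003 × 0.9016 = 0.00135
  45–49: 5 × 0.0000 × 0.8992 = 0.00000
Sum = 1.68865
NRR = 0.48544 × 1.68865 = 0.81974
With NRR below 1 the population is below replacement fertility.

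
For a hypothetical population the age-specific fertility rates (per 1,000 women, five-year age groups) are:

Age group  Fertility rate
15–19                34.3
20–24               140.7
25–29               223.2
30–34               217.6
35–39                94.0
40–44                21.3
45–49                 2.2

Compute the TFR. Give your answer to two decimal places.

Sum of ASFRs = 34.3 + 140.7 + 223.2 + 217.6 + 94.0 + 21.3 + 2.2 = 733.3
TFR = 5 × 733.3 / 1000 = 3.6665

3.67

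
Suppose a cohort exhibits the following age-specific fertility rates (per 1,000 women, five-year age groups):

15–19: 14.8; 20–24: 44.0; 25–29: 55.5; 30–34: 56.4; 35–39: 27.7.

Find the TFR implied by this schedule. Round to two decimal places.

0.99

Sum of ASFRs = 14.8 + 44.0 + 55.5 + 56.4 + 27.7 = 198.4
TFR = 5 × 198.4 / 1000 = 0.992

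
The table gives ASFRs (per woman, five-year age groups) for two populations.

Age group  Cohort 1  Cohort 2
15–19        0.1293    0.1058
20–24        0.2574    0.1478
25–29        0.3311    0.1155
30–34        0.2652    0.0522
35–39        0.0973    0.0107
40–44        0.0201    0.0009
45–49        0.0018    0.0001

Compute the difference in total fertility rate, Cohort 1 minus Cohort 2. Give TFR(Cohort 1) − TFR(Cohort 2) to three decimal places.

3.346

Cohort 1:
  Sum of ASFRs = 0.1293 + 0.2574 + 0.3311 + 0.2652 + 0.0973 + 0.0201 + 0.0018 = 1.1022
  TFR = 5 × 1.1022 = 5.511
Cohort 2:
  Sum of ASFRs = 0.1058 + 0.1478 + 0.1155 + 0.0522 + 0.0107 + 0.0009 + 0.0001 = 0.4330
  TFR = 5 × 0.4330 = 2.165
Difference = 5.511 − 2.165 = 3.346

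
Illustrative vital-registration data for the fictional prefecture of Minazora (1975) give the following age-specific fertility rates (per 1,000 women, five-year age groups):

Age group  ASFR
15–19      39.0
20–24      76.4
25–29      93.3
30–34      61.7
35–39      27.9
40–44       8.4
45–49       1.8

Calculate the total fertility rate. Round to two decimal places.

1.54

Sum of ASFRs = 39.0 + 76.4 + 93.3 + 61.7 + 27.9 + 8.4 + 1.8 = 308.5
TFR = 5 × 308.5 / 1000 = 1.5425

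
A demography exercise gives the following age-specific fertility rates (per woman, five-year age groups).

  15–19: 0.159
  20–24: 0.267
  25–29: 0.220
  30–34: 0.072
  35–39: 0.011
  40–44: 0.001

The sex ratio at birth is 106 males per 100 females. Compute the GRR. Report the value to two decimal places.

1.77

Proportion female at birth = 100 / (100 + 106) = 0.48544.
Sum of ASFRs = 0.159 + 0.267 + 0.220 + 0.072 + 0.011 + 0.001 = 0.730
TFR = 5 × 0.730 = 3.65
GRR = 0.48544 × 3.65 = 1.77186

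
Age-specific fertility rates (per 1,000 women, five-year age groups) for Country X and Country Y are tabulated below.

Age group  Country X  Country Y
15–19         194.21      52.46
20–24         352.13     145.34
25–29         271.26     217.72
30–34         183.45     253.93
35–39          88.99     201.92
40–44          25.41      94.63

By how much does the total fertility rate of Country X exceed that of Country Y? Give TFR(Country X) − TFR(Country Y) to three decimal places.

0.747

Country X:
  Sum of ASFRs = 194.21 + 352.13 + 271.26 + 183.45 + 88.99 + 25.41 = 1115.45
  TFR = 5 × 1115.45 / 1000 = 5.57725
Country Y:
  Sum of ASFRs = 52.46 + 145.34 + 217.72 + 253.93 + 201.92 + 94.63 = 966.00
  TFR = 5 × 966.00 / 1000 = 4.83
Difference = 5.57725 − 4.83 = 0.74725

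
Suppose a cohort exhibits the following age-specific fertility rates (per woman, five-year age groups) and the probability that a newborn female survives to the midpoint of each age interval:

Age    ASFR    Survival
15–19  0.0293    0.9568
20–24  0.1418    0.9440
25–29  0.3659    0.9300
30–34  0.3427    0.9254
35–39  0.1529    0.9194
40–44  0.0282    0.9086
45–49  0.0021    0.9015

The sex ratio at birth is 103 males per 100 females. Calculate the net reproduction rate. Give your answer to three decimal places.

2.432

Proportion female at birth = 100 / (100 + 103) = 0.49261.
Weighting each age-specific rate by interval width and survival:
  15–19: 5 × 0.0293 × 0.9568 = 0.14017
  20–24: 5 × 0.1418 × 0.9440 = 0.66930
  25–29: 5 × 0.3659 × 0.9300 = 1.70144
  30–34: 5 × 0.3427 × 0.9254 = 1.58567
  35–39: 5 × 0.1529 × 0.9194 = 0.70288
  40–44: 5 × 0.0282 × 0.9086 = 0.12811
  45–49: 5 × 0.0021 × 0.9015 = 0.00947
Sum = 4.93704
NRR = 0.49261 × 4.93704 = 2.43204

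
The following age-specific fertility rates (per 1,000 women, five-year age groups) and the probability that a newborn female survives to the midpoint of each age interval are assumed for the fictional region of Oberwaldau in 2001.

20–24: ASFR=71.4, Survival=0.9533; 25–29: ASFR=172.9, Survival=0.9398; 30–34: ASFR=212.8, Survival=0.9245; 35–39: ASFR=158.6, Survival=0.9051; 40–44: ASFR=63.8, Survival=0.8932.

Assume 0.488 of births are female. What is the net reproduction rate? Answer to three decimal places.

1.532

Proportion female at birth = 0.488.
Weighting each age-specific rate by interval width and survival:
  20–24: 5 × 71.4/1000 × 0.9533 = 0.34033
  25–29: 5 × 172.9/1000 × 0.9398 = 0.81246
  30–34: 5 × 212.8/1000 × 0.9245 = 0.98367
  35–39: 5 × 158.6/1000 × 0.9051 = 0.71774
  40–44: 5 × 63.8/1000 × 0.8932 = 0.28493
Sum = 3.13913
NRR = 0.488 × 3.13913 = 1.53190
NRR > 1, so each generation more than replaces itself.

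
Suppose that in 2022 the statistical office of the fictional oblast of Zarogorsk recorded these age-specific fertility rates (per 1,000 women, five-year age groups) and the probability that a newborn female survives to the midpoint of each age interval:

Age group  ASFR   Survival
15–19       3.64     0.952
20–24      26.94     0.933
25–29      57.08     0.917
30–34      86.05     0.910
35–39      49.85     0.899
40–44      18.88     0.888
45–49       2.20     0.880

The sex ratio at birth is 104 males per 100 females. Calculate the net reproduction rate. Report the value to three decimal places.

0.546

Proportion female at birth = 100 / (100 + 104) = 0.49020.
Survival-weighted fertility by age (5·fₓ·Sₓ):
  15–19: 5 × 3.64/1000 × 0.952 = 0.01733
  20–24: 5 × 26.94/1000 × 0.933 = 0.12568
  25–29: 5 × 57.08/1000 × 0.917 = 0.26171
  30–34: 5 × 86.05/1000 × 0.910 = 0.39153
  35–39: 5 × 49.85/1000 × 0.899 = 0.22408
  40–44: 5 × 18.88/1000 × 0.888 = 0.08383
  45–49: 5 × 2.20/1000 × 0.880 = 0.00968
Sum = 1.11384
NRR = 0.49020 × 1.11384 = 0.54600
An NRR under 1 implies long-run decline under these rates.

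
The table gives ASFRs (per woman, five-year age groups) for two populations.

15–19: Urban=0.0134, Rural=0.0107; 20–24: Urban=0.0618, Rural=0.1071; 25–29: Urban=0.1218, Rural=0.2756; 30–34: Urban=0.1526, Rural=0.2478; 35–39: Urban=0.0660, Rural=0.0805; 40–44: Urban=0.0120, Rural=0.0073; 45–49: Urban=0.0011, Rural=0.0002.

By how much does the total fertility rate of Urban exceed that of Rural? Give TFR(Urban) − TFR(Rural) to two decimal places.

Urban:
  Sum of ASFRs = 0.0134 + 0.0618 + 0.1218 + 0.1526 + 0.0660 + 0.0120 + 0.0011 = 0.4287
  TFR = 5 × 0.4287 = 2.1435
Rural:
  Sum of ASFRs = 0.0107 + 0.1071 + 0.2756 + 0.2478 + 0.0805 + 0.0073 + 0.0002 = 0.7292
  TFR = 5 × 0.7292 = 3.646
Difference = 2.1435 − 3.646 = -1.5025

-1.50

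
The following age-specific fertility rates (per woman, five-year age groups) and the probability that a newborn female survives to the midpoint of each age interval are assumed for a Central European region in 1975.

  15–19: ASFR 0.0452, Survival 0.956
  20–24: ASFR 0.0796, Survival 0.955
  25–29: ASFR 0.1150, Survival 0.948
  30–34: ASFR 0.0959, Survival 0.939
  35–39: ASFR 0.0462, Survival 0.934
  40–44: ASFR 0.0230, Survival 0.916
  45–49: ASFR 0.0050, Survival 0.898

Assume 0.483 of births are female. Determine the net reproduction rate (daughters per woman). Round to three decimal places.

0.935

Proportion female at birth = 0.483.
Each age group contributes 5 × ASFR × survival:
  15–19: 5 × 0.0452 × 0.956 = 0.21606
  20–24: 5 × 0.0796 × 0.955 = 0.38009
  25–29: 5 × 0.1150 × 0.948 = 0.54510
  30–34: 5 × 0.0959 × 0.939 = 0.45025
  35–39: 5 × 0.0462 × 0.934 = 0.21575
  40–44: 5 × 0.0230 × 0.916 = 0.10534
  45–49: 5 × 0.0050 × 0.898 = 0.02245
Sum = 1.93504
NRR = 0.483 × 1.93504 = 0.93462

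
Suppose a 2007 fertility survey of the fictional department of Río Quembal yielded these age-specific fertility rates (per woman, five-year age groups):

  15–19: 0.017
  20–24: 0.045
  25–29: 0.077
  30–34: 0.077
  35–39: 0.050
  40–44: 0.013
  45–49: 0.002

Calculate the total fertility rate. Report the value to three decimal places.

Sum of ASFRs = 0.017 + 0.045 + 0.077 + 0.077 + 0.050 + 0.013 + 0.002 = 0.281
TFR = 5 × 0.281 = 1.405

1.405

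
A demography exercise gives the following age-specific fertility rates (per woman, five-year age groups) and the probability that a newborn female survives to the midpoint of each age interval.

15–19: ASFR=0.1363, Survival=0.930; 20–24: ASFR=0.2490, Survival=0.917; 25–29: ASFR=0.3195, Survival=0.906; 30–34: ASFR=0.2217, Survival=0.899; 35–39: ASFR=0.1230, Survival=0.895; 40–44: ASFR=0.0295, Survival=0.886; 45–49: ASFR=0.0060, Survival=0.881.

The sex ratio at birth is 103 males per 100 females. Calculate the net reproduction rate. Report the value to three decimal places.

2.427

Proportion female at birth = 100 / (100 + 103) = 0.49261.
Survival-weighted fertility by age (5·fₓ·Sₓ):
  15–19: 5 × 0.1363 × 0.930 = 0.63380
  20–24: 5 × 0.2490 × 0.917 = 1.14167
  25–29: 5 × 0.3195 × 0.906 = 1.44734
  30–34: 5 × 0.2217 × 0.899 = 0.99654
  35–39: 5 × 0.1230 × 0.895 = 0.55043
  40–44: 5 × 0.0295 × 0.886 = 0.13069
  45–49: 5 × 0.0060 × 0.881 = 0.02643
Sum = 4.92690
NRR = 0.49261 × 4.92690 = 2.42704
An NRR exceeding 1 indicates intrinsic growth under these rates.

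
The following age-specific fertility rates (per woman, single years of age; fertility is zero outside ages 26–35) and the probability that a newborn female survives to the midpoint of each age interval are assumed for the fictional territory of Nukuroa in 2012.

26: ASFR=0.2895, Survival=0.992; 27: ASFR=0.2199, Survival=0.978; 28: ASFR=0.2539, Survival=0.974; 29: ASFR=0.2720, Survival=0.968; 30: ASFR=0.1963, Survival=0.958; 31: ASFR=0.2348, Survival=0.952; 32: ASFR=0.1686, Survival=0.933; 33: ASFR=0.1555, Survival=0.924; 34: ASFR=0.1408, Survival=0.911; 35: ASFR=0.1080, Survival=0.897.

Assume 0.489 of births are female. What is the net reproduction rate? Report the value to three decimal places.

Proportion female at birth = 0.489.
Weighting each age-specific rate by interval width and survival:
  26: 1 × 0.2895 × 0.992 = 0.28718
  27: 1 × 0.2199 × 0.978 = 0.21506
  28: 1 × 0.2539 × 0.974 = 0.24730
  29: 1 × 0.2720 × 0.968 = 0.26330
  30: 1 × 0.1963 × 0.958 = 0.18806
  31: 1 × 0.2348 × 0.952 = 0.22353
  32: 1 × 0.1686 × 0.933 = 0.15730
  33: 1 × 0.1555 × 0.924 = 0.14368
  34: 1 × 0.1408 × 0.911 = 0.12827
  35: 1 × 0.1080 × 0.897 = 0.09688
Sum = 1.95056
NRR = 0.489 × 1.95056 = 0.95382
With NRR below 1 the population is below replacement fertility.

0.954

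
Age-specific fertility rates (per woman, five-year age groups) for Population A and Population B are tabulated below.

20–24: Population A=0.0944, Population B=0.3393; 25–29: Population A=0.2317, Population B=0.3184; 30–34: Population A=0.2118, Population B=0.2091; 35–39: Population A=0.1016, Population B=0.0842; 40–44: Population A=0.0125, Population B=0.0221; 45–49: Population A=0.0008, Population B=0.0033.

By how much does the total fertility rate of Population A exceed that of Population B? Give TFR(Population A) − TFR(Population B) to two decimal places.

-1.62

Population A:
  Sum of ASFRs = 0.0944 + 0.2317 + 0.2118 + 0.1016 + 0.0125 + 0.0008 = 0.6528
  TFR = 5 × 0.6528 = 3.264
Population B:
  Sum of ASFRs = 0.3393 + 0.3184 + 0.2091 + 0.0842 + 0.0221 + 0.0033 = 0.9764
  TFR = 5 × 0.9764 = 4.882
Difference = 3.264 − 4.882 = -1.618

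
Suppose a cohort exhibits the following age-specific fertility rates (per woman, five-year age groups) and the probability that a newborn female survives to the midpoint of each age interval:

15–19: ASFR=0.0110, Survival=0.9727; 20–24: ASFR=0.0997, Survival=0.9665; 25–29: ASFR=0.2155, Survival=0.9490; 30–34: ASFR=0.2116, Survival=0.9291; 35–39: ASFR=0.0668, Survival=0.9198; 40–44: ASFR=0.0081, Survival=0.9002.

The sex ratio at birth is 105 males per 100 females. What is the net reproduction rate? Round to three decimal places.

Proportion female at birth = 100 / (100 + 105) = 0.48780.
Survival-weighted fertility by age (5·fₓ·Sₓ):
  15–19: 5 × 0.0110 × 0.9727 = 0.05350
  20–24: 5 × 0.0997 × 0.9665 = 0.48180
  25–29: 5 × 0.2155 × 0.9490 = 1.02255
  30–34: 5 × 0.2116 × 0.9291 = 0.98299
  35–39: 5 × 0.0668 × 0.9198 = 0.30721
  40–44: 5 × 0.0081 × 0.9002 = 0.03646
Sum = 2.88451
NRR = 0.48780 × 2.88451 = 1.40706
With NRR above 1 the population is above replacement fertility.

1.407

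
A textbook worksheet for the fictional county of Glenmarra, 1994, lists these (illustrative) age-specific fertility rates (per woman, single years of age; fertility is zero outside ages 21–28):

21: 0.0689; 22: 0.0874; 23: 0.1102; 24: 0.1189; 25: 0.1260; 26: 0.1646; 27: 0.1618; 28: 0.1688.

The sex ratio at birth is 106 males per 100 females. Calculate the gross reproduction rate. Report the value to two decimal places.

0.49

Proportion female at birth = 100 / (100 + 106) = 0.48544.
Sum of ASFRs = 0.0689 + 0.0874 + 0.1102 + 0.1189 + 0.1260 + 0.1646 + 0.1618 + 0.1688 = 1.0066
TFR = 1.0066
GRR = 0.48544 × 1.0066 = 0.48864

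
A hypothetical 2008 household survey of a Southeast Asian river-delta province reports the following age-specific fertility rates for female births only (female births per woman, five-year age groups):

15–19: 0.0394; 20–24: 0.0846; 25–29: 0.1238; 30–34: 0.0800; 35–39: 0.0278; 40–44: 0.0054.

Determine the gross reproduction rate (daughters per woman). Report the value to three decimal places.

Sum of female ASFRs = 0.0394 + 0.0846 + 0.1238 + 0.0800 + 0.0278 + 0.0054 = 0.3610
GRR = 5 × 0.3610 = 1.805

1.805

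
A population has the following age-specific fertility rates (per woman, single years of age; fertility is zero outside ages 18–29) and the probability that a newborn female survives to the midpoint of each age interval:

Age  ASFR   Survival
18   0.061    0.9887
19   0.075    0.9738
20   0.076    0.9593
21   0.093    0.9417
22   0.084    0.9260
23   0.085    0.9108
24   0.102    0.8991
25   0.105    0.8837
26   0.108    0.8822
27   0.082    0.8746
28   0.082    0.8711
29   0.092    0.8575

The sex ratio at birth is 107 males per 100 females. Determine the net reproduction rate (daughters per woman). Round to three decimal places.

Proportion female at birth = 100 / (100 + 107) = 0.48309.
Weighting each age-specific rate by interval width and survival:
  18: 1 × 0.061 × 0.9887 = 0.06031
  19: 1 × 0.075 × 0.9738 = 0.07304
  20: 1 × 0.076 × 0.9593 = 0.07291
  21: 1 × 0.093 × 0.9417 = 0.08758
  22: 1 × 0.084 × 0.9260 = 0.07778
  23: 1 × 0.085 × 0.9108 = 0.07742
  24: 1 × 0.102 × 0.8991 = 0.09171
  25: 1 × 0.105 × 0.8837 = 0.09279
  26: 1 × 0.108 × 0.8822 = 0.09528
  27: 1 × 0.082 × 0.8746 = 0.07172
  28: 1 × 0.082 × 0.8711 = 0.07143
  29: 1 × 0.092 × 0.8575 = 0.07889
Sum = 0.95086
NRR = 0.48309 × 0.95086 = 0.45935

0.459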